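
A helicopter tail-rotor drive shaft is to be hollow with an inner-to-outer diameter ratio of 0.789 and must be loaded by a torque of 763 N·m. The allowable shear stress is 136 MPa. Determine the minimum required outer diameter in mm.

For a hollow shaft with d_i/d_o = 0.789: τ_max = 16T/(π d_o³ (1−k⁴)), so d_o = [16T/(π τ_allow (1−k⁴))]^(1/3) = [16·763.0/(π·1.36×10^8·0.6125)]^(1/3) = 0.03600 m.

36.0 mm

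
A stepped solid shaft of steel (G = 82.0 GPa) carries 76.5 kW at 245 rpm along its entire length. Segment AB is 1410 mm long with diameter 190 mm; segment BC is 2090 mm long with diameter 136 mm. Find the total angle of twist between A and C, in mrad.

2.66 mrad

ω = 2π·245/60 = 25.66 rad/s, so T = P/ω = 76.5×10³ / 25.66 = 2982 N·m.
J_AB = π(0.190)⁴/32 = 1.28×10^-4 m⁴; J_BC = π(0.136)⁴/32 = 3.36×10^-5 m⁴.
θ = (T/G)·Σ L_i/J_i = (2982/82.0×10⁹)·(1.41/1.28×10^-4 + 2.09/3.36×10^-5) = 2.664×10^-3 rad.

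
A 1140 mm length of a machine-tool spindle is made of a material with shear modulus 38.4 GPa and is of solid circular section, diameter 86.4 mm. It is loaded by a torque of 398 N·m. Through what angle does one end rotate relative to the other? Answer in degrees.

J = πd⁴/32 = π(0.0864)⁴/32 = 5.471×10^-6 m⁴.
θ = T·L/(G·J) = 398.0 × 1.14 / (38.4×10⁹ × 5.471×10^-6) = 2.160×10^-3 rad.

0.124°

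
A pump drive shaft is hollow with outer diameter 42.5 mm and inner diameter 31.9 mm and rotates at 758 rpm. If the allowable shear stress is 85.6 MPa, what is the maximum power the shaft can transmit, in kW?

J = π(d_o⁴ − d_i⁴)/32 = π(0.0425⁴ − 0.0319⁴)/32 = 2.186×10^-7 m⁴.
T_max = τ_allow·J/r = 8.56×10^7 × 2.186×10^-7 / 0.0213 = 880.7 N·m.
ω = 2π·758/60 = 79.38 rad/s, so P_max = T_max·ω = 6.991×10^4 W.

69.9 kW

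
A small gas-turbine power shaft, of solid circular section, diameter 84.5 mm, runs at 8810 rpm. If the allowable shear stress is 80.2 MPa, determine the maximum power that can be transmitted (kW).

J = πd⁴/32 = π(0.0845)⁴/32 = 5.005×10^-6 m⁴.
T_max = τ_allow·J/r = 8.02×10^7 × 5.005×10^-6 / 0.0423 = 9501 N·m.
ω = 2π·8810/60 = 922.6 rad/s, so P_max = T_max·ω = 8.766×10^6 W.

8770 kW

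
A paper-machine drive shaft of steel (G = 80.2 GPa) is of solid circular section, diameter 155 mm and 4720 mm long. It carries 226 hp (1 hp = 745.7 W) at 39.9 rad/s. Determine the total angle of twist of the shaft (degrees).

ω = 39.9 rad/s, so T = P/ω = 226×745.7 / 39.90 = 4224 N·m.
J = πd⁴/32 = π(0.155)⁴/32 = 5.667×10^-5 m⁴.
θ = T·L/(G·J) = 4224 × 4.72 / (80.2×10⁹ × 5.667×10^-5) = 4.387×10^-3 rad.

0.251°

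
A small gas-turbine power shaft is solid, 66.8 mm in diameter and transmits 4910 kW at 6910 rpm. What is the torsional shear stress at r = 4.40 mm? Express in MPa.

15.3 MPa

ω = 2π·6910/60 = 723.6 rad/s, so T = P/ω = 4910×10³ / 723.6 = 6785 N·m.
J = πd⁴/32 = π(0.0668)⁴/32 = 1.955×10^-6 m⁴.
Shear stress varies linearly with radius: τ = T·r/J = 6785 × 0.00440 / 1.955×10^-6 = 1.527×10^7 Pa.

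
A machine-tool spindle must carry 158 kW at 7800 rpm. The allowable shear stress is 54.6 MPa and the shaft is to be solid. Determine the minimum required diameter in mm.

26.2 mm

ω = 2π·7800/60 = 816.8 rad/s, so T = P/ω = 158×10³ / 816.8 = 193.4 N·m.
For a solid shaft τ_max = 16T/(πd³), so d = (16T/(π τ_allow))^(1/3) = (16·193.4/(π·5.46×10^7))^(1/3) = 0.02623 m.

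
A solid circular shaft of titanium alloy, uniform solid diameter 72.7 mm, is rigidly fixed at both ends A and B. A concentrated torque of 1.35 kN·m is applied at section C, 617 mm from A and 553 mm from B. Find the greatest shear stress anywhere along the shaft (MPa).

With uniform GJ and both ends fixed, compatibility θ_AC = θ_CB gives T_A·a = T_B·b, together with T_A + T_B = T₀.
T_A = T₀·b/(a+b) = 1350·553/1170 = 638.1 N·m; T_B = 711.9 N·m.
τ in each portion: τ_AC = 8.46×10^6 Pa, τ_CB = 9.44×10^6 Pa; maximum is in CB.
τ_max = T_CB·r/J = 711.9·0.0364/2.74×10^-6 = 9.436×10^6 Pa.

9.44 MPa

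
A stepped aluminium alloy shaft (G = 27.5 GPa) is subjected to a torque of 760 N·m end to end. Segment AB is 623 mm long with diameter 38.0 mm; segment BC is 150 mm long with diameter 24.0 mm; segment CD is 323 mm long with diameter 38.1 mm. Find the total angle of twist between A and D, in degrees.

J_AB = π(0.0380)⁴/32 = 2.05×10^-7 m⁴; J_BC = π(0.0240)⁴/32 = 3.26×10^-8 m⁴; J_CD = π(0.0381)⁴/32 = 2.07×10^-7 m⁴.
θ = (T/G)·Σ L_i/J_i = (760.0/27.5×10⁹)·(0.623/2.05×10^-7 + 0.150/3.26×10^-8 + 0.323/2.07×10^-7) = 0.2545 rad.

14.6°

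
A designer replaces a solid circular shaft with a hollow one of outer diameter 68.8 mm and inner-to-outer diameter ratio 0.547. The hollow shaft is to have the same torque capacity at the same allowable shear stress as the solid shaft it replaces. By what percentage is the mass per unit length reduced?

25.4 %

Equal τ_max and T ⇒ the solid shaft needs d_s³ = d_o³(1−k⁴), so d_s = 68.8·(1−0.547⁴)^(1/3) = 66.68 mm.
Area ratio A_h/A_s = d_o²(1−k²)/d_s² = (1−k²)/(1−k⁴)^(2/3) = 0.7460.
Mass saving = 1 − 0.7460 = 25.4 %.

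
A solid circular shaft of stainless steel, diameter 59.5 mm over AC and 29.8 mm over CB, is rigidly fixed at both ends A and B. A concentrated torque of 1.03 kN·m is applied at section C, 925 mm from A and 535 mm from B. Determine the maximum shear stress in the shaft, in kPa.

22500 kPa

Compatibility: T_A·a/J_AC = T_B·b/J_CB with T_A + T_B = T₀.
J_AC = 1.23×10^-6 m⁴, J_CB = 7.74×10^-8 m⁴, so T_A = T₀·(J_AC/a)/((J_AC/a)+(J_CB/b)) = 928.9 N·m, T_B = 101.1 N·m.
τ in each portion: τ_AC = 2.25×10^7 Pa, τ_CB = 1.94×10^7 Pa; maximum is in AC.
τ_max = T_AC·r/J = 928.9·0.0297/1.23×10^-6 = 2.246×10^7 Pa.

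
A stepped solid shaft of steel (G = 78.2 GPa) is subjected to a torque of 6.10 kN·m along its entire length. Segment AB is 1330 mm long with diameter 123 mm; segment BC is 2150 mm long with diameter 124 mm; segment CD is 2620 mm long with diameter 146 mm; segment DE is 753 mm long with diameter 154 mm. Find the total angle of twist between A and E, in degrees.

1.00°

J_AB = π(0.123)⁴/32 = 2.25×10^-5 m⁴; J_BC = π(0.124)⁴/32 = 2.32×10^-5 m⁴; J_CD = π(0.146)⁴/32 = 4.46×10^-5 m⁴; J_DE = π(0.154)⁴/32 = 5.52×10^-5 m⁴.
θ = (T/G)·Σ L_i/J_i = (6100/78.2×10⁹)·(1.33/2.25×10^-5 + 2.15/2.32×10^-5 + 2.62/4.46×10^-5 + 0.753/5.52×10^-5) = 0.01749 rad.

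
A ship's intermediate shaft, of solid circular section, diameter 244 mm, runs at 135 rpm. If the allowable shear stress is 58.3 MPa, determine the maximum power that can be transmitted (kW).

2350 kW

J = πd⁴/32 = π(0.244)⁴/32 = 3.480×10^-4 m⁴.
T_max = τ_allow·J/r = 5.83×10^7 × 3.480×10^-4 / 0.122 = 166300 N·m.
ω = 2π·135/60 = 14.14 rad/s, so P_max = T_max·ω = 2.351×10^6 W.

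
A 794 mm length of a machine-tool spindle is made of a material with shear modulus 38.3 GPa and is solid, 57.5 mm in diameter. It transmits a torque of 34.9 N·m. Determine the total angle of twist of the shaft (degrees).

J = πd⁴/32 = π(0.0575)⁴/32 = 1.073×10^-6 m⁴.
θ = T·L/(G·J) = 34.90 × 0.794 / (38.3×10⁹ × 1.073×10^-6) = 6.742×10^-4 rad.

0.0386°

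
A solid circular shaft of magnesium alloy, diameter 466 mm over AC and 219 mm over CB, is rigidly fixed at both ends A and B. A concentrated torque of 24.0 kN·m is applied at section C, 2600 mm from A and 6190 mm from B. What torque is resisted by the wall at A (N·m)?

23500 N·m

Compatibility: T_A·a/J_AC = T_B·b/J_CB with T_A + T_B = T₀.
J_AC = 4.63×10^-3 m⁴, J_CB = 2.26×10^-4 m⁴, so T_A = T₀·(J_AC/a)/((J_AC/a)+(J_CB/b)) = 23520 N·m, T_B = 481.9 N·m.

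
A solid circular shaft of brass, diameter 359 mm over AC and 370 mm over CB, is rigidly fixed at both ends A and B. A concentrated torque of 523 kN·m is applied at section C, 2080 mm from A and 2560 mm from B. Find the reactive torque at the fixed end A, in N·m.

273000 N·m

Compatibility: T_A·a/J_AC = T_B·b/J_CB with T_A + T_B = T₀.
J_AC = 1.63×10^-3 m⁴, J_CB = 1.84×10^-3 m⁴, so T_A = T₀·(J_AC/a)/((J_AC/a)+(J_CB/b)) = 272900 N·m, T_B = 250100 N·m.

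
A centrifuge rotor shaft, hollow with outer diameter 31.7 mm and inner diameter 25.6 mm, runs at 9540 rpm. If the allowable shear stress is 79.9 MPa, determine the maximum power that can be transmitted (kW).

J = π(d_o⁴ − d_i⁴)/32 = π(0.0317⁴ − 0.0256⁴)/32 = 5.697×10^-8 m⁴.
T_max = τ_allow·J/r = 7.99×10^7 × 5.697×10^-8 / 0.0158 = 287.2 N·m.
ω = 2π·9540/60 = 999.0 rad/s, so P_max = T_max·ω = 2.869×10^5 W.

287 kW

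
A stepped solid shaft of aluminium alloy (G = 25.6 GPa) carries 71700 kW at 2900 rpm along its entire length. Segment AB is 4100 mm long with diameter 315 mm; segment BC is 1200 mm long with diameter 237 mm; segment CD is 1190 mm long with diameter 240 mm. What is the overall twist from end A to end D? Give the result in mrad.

109 mrad

ω = 2π·2900/60 = 303.7 rad/s, so T = P/ω = 71700×10³ / 303.7 = 236100 N·m.
J_AB = π(0.315)⁴/32 = 9.67×10^-4 m⁴; J_BC = π(0.237)⁴/32 = 3.10×10^-4 m⁴; J_CD = π(0.240)⁴/32 = 3.26×10^-4 m⁴.
θ = (T/G)·Σ L_i/J_i = (236100/25.6×10⁹)·(4.10/9.67×10^-4 + 1.20/3.10×10^-4 + 1.19/3.26×10^-4) = 0.1085 rad.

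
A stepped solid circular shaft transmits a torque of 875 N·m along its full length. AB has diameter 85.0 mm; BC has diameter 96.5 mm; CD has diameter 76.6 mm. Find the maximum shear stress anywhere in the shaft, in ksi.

1.44 ksi

Under the same torque, τ_max = 16T/(πd³) is largest where d is smallest — segment CD (d = 76.6 mm).
τ_max = 16·875.0/(π·(0.0766)³) = 9.915×10^6 Pa.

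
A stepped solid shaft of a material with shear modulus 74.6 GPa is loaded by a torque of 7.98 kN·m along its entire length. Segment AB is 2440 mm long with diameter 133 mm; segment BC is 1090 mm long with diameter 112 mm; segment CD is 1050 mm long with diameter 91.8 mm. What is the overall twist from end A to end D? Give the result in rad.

0.0322 rad

J_AB = π(0.133)⁴/32 = 3.07×10^-5 m⁴; J_BC = π(0.112)⁴/32 = 1.54×10^-5 m⁴; J_CD = π(0.0918)⁴/32 = 6.97×10^-6 m⁴.
θ = (T/G)·Σ L_i/J_i = (7980/74.6×10⁹)·(2.44/3.07×10^-5 + 1.09/1.54×10^-5 + 1.05/6.97×10^-6) = 0.03215 rad.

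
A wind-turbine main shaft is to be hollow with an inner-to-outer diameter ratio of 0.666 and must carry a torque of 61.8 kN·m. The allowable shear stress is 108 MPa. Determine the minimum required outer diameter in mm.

154 mm

For a hollow shaft with d_i/d_o = 0.666: τ_max = 16T/(π d_o³ (1−k⁴)), so d_o = [16T/(π τ_allow (1−k⁴))]^(1/3) = [16·61800/(π·1.08×10^8·0.8033)]^(1/3) = 0.1537 m.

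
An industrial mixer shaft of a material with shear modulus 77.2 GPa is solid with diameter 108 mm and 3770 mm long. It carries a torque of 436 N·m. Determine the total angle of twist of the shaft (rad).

0.00159 rad

J = πd⁴/32 = π(0.108)⁴/32 = 1.336×10^-5 m⁴.
θ = T·L/(G·J) = 436.0 × 3.77 / (77.2×10⁹ × 1.336×10^-5) = 1.594×10^-3 rad.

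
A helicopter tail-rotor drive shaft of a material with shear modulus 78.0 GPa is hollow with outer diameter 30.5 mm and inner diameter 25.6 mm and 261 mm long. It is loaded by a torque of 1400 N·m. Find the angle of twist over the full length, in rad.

0.109 rad

J = π(d_o⁴ − d_i⁴)/32 = π(0.0305⁴ − 0.0256⁴)/32 = 4.279×10^-8 m⁴.
θ = T·L/(G·J) = 1400 × 0.261 / (78.0×10⁹ × 4.279×10^-8) = 0.1095 rad.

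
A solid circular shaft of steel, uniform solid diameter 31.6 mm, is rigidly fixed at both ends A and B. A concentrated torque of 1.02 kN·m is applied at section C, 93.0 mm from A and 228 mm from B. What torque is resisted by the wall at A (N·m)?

724 N·m

With uniform GJ and both ends fixed, compatibility θ_AC = θ_CB gives T_A·a = T_B·b, together with T_A + T_B = T₀.
T_A = T₀·b/(a+b) = 1020·228/321.0 = 724.5 N·m; T_B = 295.5 N·m.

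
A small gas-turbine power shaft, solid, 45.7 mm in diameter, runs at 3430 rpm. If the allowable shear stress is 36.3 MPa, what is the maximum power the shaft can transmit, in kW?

J = πd⁴/32 = π(0.0457)⁴/32 = 4.282×10^-7 m⁴.
T_max = τ_allow·J/r = 3.63×10^7 × 4.282×10^-7 / 0.0229 = 680.3 N·m.
ω = 2π·3430/60 = 359.2 rad/s, so P_max = T_max·ω = 2.443×10^5 W.

244 kW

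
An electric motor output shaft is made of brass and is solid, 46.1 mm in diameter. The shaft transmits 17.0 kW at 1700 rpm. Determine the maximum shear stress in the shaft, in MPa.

4.96 MPa

ω = 2π·1700/60 = 178.0 rad/s, so T = P/ω = 17.0×10³ / 178.0 = 95.49 N·m.
J = πd⁴/32 = π(0.0461)⁴/32 = 4.434×10^-7 m⁴.
τ_max = T·r/J = 95.49 × 0.0231 / 4.434×10^-7 = 4.964×10^6 Pa.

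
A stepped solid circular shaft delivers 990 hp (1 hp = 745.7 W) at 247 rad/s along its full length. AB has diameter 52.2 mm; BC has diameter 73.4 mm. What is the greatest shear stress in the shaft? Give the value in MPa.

ω = 247 rad/s, so T = P/ω = 990×745.7 / 247.0 = 2989 N·m.
Under the same torque, τ_max = 16T/(πd³) is largest where d is smallest — segment AB (d = 52.2 mm).
τ_max = 16·2989/(π·(0.0522)³) = 1.070×10^8 Pa.

107 MPa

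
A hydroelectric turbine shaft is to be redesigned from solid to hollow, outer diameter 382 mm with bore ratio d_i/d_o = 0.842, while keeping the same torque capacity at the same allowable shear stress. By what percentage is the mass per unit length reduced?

53.6 %

Equal τ_max and T ⇒ the solid shaft needs d_s³ = d_o³(1−k⁴), so d_s = 382·(1−0.842⁴)^(1/3) = 302.7 mm.
Area ratio A_h/A_s = d_o²(1−k²)/d_s² = (1−k²)/(1−k⁴)^(2/3) = 0.4636.
Mass saving = 1 − 0.4636 = 53.6 %.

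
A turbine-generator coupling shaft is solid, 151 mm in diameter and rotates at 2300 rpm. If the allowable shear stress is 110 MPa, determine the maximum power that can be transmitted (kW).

J = πd⁴/32 = π(0.151)⁴/32 = 5.104×10^-5 m⁴.
T_max = τ_allow·J/r = 1.10×10^8 × 5.104×10^-5 / 0.0755 = 74360 N·m.
ω = 2π·2300/60 = 240.9 rad/s, so P_max = T_max·ω = 1.791×10^7 W.

17900 kW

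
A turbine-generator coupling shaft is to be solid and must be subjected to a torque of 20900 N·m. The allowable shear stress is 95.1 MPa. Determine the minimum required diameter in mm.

For a solid shaft τ_max = 16T/(πd³), so d = (16T/(π τ_allow))^(1/3) = (16·20900/(π·9.51×10^7))^(1/3) = 0.1038 m.

104 mm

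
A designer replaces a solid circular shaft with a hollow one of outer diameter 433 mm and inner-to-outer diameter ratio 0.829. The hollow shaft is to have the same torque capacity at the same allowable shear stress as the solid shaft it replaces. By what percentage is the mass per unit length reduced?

Equal τ_max and T ⇒ the solid shaft needs d_s³ = d_o³(1−k⁴), so d_s = 433·(1−0.829⁴)^(1/3) = 349.9 mm.
Area ratio A_h/A_s = d_o²(1−k²)/d_s² = (1−k²)/(1−k⁴)^(2/3) = 0.4789.
Mass saving = 1 − 0.4789 = 52.1 %.

52.1 %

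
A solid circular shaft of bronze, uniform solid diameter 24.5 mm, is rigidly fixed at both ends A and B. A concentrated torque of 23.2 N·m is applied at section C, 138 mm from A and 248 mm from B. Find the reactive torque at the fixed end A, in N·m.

With uniform GJ and both ends fixed, compatibility θ_AC = θ_CB gives T_A·a = T_B·b, together with T_A + T_B = T₀.
T_A = T₀·b/(a+b) = 23.20·248/386.0 = 14.91 N·m; T_B = 8.294 N·m.

14.9 N·m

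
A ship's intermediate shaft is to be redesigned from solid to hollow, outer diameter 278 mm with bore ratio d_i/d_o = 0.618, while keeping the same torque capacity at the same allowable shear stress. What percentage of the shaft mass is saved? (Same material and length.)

31.3 %

Equal τ_max and T ⇒ the solid shaft needs d_s³ = d_o³(1−k⁴), so d_s = 278·(1−0.618⁴)^(1/3) = 263.8 mm.
Area ratio A_h/A_s = d_o²(1−k²)/d_s² = (1−k²)/(1−k⁴)^(2/3) = 0.6866.
Mass saving = 1 − 0.6866 = 31.3 %.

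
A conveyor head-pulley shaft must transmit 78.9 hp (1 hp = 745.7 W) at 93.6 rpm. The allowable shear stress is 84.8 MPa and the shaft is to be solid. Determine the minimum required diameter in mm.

ω = 2π·93.6/60 = 9.802 rad/s, so T = P/ω = 78.9×745.7 / 9.802 = 6003 N·m.
For a solid shaft τ_max = 16T/(πd³), so d = (16T/(π τ_allow))^(1/3) = (16·6003/(π·8.48×10^7))^(1/3) = 0.07117 m.

71.2 mm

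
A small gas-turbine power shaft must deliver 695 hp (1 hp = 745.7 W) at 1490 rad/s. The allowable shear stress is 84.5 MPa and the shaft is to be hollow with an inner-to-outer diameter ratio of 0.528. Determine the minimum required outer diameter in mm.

ω = 1490 rad/s, so T = P/ω = 695×745.7 / 1490 = 347.8 N·m.
For a hollow shaft with d_i/d_o = 0.528: τ_max = 16T/(π d_o³ (1−k⁴)), so d_o = [16T/(π τ_allow (1−k⁴))]^(1/3) = [16·347.8/(π·8.45×10^7·0.9223)]^(1/3) = 0.02833 m.

28.3 mm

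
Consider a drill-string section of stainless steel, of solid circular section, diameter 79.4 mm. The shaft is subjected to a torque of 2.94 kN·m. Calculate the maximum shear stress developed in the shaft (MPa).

J = πd⁴/32 = π(0.0794)⁴/32 = 3.902×10^-6 m⁴.
τ_max = T·r/J = 2940 × 0.0397 / 3.902×10^-6 = 2.991×10^7 Pa.

29.9 MPa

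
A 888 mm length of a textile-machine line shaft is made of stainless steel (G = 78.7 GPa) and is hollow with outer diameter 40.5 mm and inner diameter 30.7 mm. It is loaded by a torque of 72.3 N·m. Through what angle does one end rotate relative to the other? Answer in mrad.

J = π(d_o⁴ − d_i⁴)/32 = π(0.0405⁴ − 0.0307⁴)/32 = 1.769×10^-7 m⁴.
θ = T·L/(G·J) = 72.30 × 0.888 / (78.7×10⁹ × 1.769×10^-7) = 4.611×10^-3 rad.

4.61 mrad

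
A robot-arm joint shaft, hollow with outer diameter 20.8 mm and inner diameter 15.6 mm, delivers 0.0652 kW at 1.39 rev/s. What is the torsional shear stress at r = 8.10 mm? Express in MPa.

4.81 MPa

ω = 2π·1.39 = 8.734 rad/s, so T = P/ω = 0.0652×10³ / 8.734 = 7.465 N·m.
J = π(d_o⁴ − d_i⁴)/32 = π(0.0208⁴ − 0.0156⁴)/32 = 1.256×10^-8 m⁴.
Shear stress varies linearly with radius: τ = T·r/J = 7.465 × 0.00810 / 1.256×10^-8 = 4.814×10^6 Pa.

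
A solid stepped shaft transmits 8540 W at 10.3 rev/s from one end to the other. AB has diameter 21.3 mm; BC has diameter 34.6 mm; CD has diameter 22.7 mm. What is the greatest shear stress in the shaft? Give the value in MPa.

ω = 2π·10.3 = 64.72 rad/s, so T = P/ω = 8540 / 64.72 = 132.0 N·m.
Under the same torque, τ_max = 16T/(πd³) is largest where d is smallest — segment AB (d = 21.3 mm).
τ_max = 16·132.0/(π·(0.0213)³) = 6.955×10^7 Pa.

69.5 MPa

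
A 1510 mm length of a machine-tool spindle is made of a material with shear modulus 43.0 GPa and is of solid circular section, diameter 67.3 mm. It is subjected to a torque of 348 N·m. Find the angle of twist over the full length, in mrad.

J = πd⁴/32 = π(0.0673)⁴/32 = 2.014×10^-6 m⁴.
θ = T·L/(G·J) = 348.0 × 1.51 / (43.0×10⁹ × 2.014×10^-6) = 6.068×10^-3 rad.

6.07 mrad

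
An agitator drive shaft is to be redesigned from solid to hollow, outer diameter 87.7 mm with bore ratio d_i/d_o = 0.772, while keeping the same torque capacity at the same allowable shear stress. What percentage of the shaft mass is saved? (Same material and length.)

Equal τ_max and T ⇒ the solid shaft needs d_s³ = d_o³(1−k⁴), so d_s = 87.7·(1−0.772⁴)^(1/3) = 75.77 mm.
Area ratio A_h/A_s = d_o²(1−k²)/d_s² = (1−k²)/(1−k⁴)^(2/3) = 0.5413.
Mass saving = 1 − 0.5413 = 45.9 %.

45.9 %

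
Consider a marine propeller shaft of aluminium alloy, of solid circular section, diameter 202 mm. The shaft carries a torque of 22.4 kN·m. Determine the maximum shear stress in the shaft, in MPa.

J = πd⁴/32 = π(0.202)⁴/32 = 1.635×10^-4 m⁴.
τ_max = T·r/J = 22400 × 0.101 / 1.635×10^-4 = 1.384×10^7 Pa.

13.8 MPa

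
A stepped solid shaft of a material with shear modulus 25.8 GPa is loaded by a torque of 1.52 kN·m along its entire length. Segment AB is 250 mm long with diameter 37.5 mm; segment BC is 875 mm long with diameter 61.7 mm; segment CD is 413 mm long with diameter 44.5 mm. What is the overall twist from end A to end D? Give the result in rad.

0.175 rad

J_AB = π(0.0375)⁴/32 = 1.94×10^-7 m⁴; J_BC = π(0.0617)⁴/32 = 1.42×10^-6 m⁴; J_CD = π(0.0445)⁴/32 = 3.85×10^-7 m⁴.
θ = (T/G)·Σ L_i/J_i = (1520/25.8×10⁹)·(0.250/1.94×10^-7 + 0.875/1.42×10^-6 + 0.413/3.85×10^-7) = 0.1753 rad.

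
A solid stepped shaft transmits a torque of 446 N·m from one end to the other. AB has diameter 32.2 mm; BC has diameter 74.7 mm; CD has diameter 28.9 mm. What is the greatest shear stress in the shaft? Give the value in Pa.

Under the same torque, τ_max = 16T/(πd³) is largest where d is smallest — segment CD (d = 28.9 mm).
τ_max = 16·446.0/(π·(0.0289)³) = 9.410×10^7 Pa.

9.41e7 Pa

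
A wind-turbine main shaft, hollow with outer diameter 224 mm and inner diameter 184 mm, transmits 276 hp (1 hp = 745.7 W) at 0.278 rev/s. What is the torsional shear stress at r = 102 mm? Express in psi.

12900 psi

ω = 2π·0.278 = 1.747 rad/s, so T = P/ω = 276×745.7 / 1.747 = 117800 N·m.
J = π(d_o⁴ − d_i⁴)/32 = π(0.224⁴ − 0.184⁴)/32 = 1.346×10^-4 m⁴.
Shear stress varies linearly with radius: τ = T·r/J = 117800 × 0.102 / 1.346×10^-4 = 8.927×10^7 Pa.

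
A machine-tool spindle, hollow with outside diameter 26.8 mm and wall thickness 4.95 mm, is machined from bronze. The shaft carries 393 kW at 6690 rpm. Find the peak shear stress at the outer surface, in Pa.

ω = 2π·6690/60 = 700.6 rad/s, so T = P/ω = 393×10³ / 700.6 = 561.0 N·m.
J = π(d_o⁴ − d_i⁴)/32 = π(0.0268⁴ − 0.0169⁴)/32 = 4.264×10^-8 m⁴.
τ_max = T·r/J = 561.0 × 0.0134 / 4.264×10^-8 = 1.763×10^8 Pa.

1.76e8 Pa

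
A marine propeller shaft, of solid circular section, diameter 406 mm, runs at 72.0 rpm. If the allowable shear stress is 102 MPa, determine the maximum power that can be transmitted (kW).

J = πd⁴/32 = π(0.406)⁴/32 = 2.667×10^-3 m⁴.
T_max = τ_allow·J/r = 1.02×10^8 × 2.667×10^-3 / 0.203 = 1.340e6 N·m.
ω = 2π·72.0/60 = 7.540 rad/s, so P_max = T_max·ω = 1.011×10^7 W.

10100 kW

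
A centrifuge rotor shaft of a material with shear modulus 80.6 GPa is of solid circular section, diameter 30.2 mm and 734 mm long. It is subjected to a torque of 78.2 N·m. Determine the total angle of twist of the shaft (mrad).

J = πd⁴/32 = π(0.0302)⁴/32 = 8.166×10^-8 m⁴.
θ = T·L/(G·J) = 78.20 × 0.734 / (80.6×10⁹ × 8.166×10^-8) = 8.720×10^-3 rad.

8.72 mrad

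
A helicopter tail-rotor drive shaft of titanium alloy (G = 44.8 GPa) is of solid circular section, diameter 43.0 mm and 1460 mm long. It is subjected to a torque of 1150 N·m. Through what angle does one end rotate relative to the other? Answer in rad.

0.112 rad

J = πd⁴/32 = π(0.0430)⁴/32 = 3.356×10^-7 m⁴.
θ = T·L/(G·J) = 1150 × 1.46 / (44.8×10⁹ × 3.356×10^-7) = 0.1117 rad.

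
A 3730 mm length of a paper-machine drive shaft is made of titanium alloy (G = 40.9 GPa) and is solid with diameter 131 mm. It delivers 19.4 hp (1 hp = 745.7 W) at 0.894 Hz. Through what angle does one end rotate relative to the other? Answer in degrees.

0.465°

ω = 2π·0.894 = 5.617 rad/s, so T = P/ω = 19.4×745.7 / 5.617 = 2575 N·m.
J = πd⁴/32 = π(0.131)⁴/32 = 2.891×10^-5 m⁴.
θ = T·L/(G·J) = 2575 × 3.73 / (40.9×10⁹ × 2.891×10^-5) = 8.124×10^-3 rad.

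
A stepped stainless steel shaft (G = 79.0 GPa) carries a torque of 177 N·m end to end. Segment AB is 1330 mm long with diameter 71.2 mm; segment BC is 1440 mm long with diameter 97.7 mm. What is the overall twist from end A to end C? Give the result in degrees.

J_AB = π(0.0712)⁴/32 = 2.52×10^-6 m⁴; J_BC = π(0.0977)⁴/32 = 8.94×10^-6 m⁴.
θ = (T/G)·Σ L_i/J_i = (177.0/79.0×10⁹)·(1.33/2.52×10^-6 + 1.44/8.94×10^-6) = 1.542×10^-3 rad.

0.0883°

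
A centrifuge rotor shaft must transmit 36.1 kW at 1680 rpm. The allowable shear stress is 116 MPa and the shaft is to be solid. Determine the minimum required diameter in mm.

ω = 2π·1680/60 = 175.9 rad/s, so T = P/ω = 36.1×10³ / 175.9 = 205.2 N·m.
For a solid shaft τ_max = 16T/(πd³), so d = (16T/(π τ_allow))^(1/3) = (16·205.2/(π·1.16×10^8))^(1/3) = 0.02081 m.

20.8 mm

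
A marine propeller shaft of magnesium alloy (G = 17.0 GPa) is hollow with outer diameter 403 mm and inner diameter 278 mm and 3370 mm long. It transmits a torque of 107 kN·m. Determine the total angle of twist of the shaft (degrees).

0.607°

J = π(d_o⁴ − d_i⁴)/32 = π(0.403⁴ − 0.278⁴)/32 = 2.003×10^-3 m⁴.
θ = T·L/(G·J) = 107000 × 3.37 / (17.0×10⁹ × 2.003×10^-3) = 0.01059 rad.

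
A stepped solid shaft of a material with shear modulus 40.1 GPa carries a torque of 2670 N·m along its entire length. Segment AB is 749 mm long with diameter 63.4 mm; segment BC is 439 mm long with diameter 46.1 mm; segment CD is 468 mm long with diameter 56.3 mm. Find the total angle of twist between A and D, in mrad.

129 mrad

J_AB = π(0.0634)⁴/32 = 1.59×10^-6 m⁴; J_BC = π(0.0461)⁴/32 = 4.43×10^-7 m⁴; J_CD = π(0.0563)⁴/32 = 9.86×10^-7 m⁴.
θ = (T/G)·Σ L_i/J_i = (2670/40.1×10⁹)·(0.749/1.59×10^-6 + 0.439/4.43×10^-7 + 0.468/9.86×10^-7) = 0.1290 rad.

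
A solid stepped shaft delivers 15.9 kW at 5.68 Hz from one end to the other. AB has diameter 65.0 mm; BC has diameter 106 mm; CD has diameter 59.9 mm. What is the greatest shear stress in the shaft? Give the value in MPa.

10.6 MPa

ω = 2π·5.68 = 35.69 rad/s, so T = P/ω = 15.9×10³ / 35.69 = 445.5 N·m.
Under the same torque, τ_max = 16T/(πd³) is largest where d is smallest — segment CD (d = 59.9 mm).
τ_max = 16·445.5/(π·(0.0599)³) = 1.056×10^7 Pa.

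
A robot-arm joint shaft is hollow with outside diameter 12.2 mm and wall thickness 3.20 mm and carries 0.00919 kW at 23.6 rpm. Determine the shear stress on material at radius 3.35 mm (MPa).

6.04 MPa

ω = 2π·23.6/60 = 2.471 rad/s, so T = P/ω = 0.00919×10³ / 2.471 = 3.719 N·m.
J = π(d_o⁴ − d_i⁴)/32 = π(0.0122⁴ − 0.00580⁴)/32 = 2.064×10^-9 m⁴.
Shear stress varies linearly with radius: τ = T·r/J = 3.719 × 0.00335 / 2.064×10^-9 = 6.036×10^6 Pa.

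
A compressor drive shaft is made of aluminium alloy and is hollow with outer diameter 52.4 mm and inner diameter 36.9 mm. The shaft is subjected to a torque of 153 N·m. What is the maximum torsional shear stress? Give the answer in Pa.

J = π(d_o⁴ − d_i⁴)/32 = π(0.0524⁴ − 0.0369⁴)/32 = 5.581×10^-7 m⁴.
τ_max = T·r/J = 153.0 × 0.0262 / 5.581×10^-7 = 7.182×10^6 Pa.

7.18e6 Pa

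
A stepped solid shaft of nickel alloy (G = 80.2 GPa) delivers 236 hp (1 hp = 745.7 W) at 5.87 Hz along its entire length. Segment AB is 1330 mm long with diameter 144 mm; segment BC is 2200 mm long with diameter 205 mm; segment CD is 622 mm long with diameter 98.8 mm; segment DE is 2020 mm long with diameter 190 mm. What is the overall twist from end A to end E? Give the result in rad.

ω = 2π·5.87 = 36.88 rad/s, so T = P/ω = 236×745.7 / 36.88 = 4772 N·m.
J_AB = π(0.144)⁴/32 = 4.22×10^-5 m⁴; J_BC = π(0.205)⁴/32 = 1.73×10^-4 m⁴; J_CD = π(0.0988)⁴/32 = 9.35×10^-6 m⁴; J_DE = π(0.190)⁴/32 = 1.28×10^-4 m⁴.
θ = (T/G)·Σ L_i/J_i = (4772/80.2×10⁹)·(1.33/4.22×10^-5 + 2.20/1.73×10^-4 + 0.622/9.35×10^-6 + 2.02/1.28×10^-4) = 7.525×10^-3 rad.

0.00752 rad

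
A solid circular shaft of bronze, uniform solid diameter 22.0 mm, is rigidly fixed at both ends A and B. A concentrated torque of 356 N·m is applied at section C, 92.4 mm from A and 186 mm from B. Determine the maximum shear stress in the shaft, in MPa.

With uniform GJ and both ends fixed, compatibility θ_AC = θ_CB gives T_A·a = T_B·b, together with T_A + T_B = T₀.
T_A = T₀·b/(a+b) = 356.0·186/278.4 = 237.8 N·m; T_B = 118.2 N·m.
τ in each portion: τ_AC = 1.14×10^8 Pa, τ_CB = 5.65×10^7 Pa; maximum is in AC.
τ_max = T_AC·r/J = 237.8·0.0110/2.30×10^-8 = 1.138×10^8 Pa.

114 MPa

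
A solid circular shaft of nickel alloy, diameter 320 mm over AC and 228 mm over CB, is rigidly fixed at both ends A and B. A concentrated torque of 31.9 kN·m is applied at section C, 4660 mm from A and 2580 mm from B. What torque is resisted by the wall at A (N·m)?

21800 N·m

Compatibility: T_A·a/J_AC = T_B·b/J_CB with T_A + T_B = T₀.
J_AC = 1.03×10^-3 m⁴, J_CB = 2.65×10^-4 m⁴, so T_A = T₀·(J_AC/a)/((J_AC/a)+(J_CB/b)) = 21770 N·m, T_B = 10130 N·m.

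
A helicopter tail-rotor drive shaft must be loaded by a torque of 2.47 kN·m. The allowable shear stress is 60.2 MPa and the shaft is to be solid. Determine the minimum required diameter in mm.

For a solid shaft τ_max = 16T/(πd³), so d = (16T/(π τ_allow))^(1/3) = (16·2470/(π·6.02×10^7))^(1/3) = 0.05934 m.

59.3 mm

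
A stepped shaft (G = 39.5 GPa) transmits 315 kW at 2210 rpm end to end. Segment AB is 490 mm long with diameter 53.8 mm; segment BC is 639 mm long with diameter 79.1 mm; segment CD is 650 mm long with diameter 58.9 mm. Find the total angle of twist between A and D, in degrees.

2.59°

ω = 2π·2210/60 = 231.4 rad/s, so T = P/ω = 315×10³ / 231.4 = 1361 N·m.
J_AB = π(0.0538)⁴/32 = 8.22×10^-7 m⁴; J_BC = π(0.0791)⁴/32 = 3.84×10^-6 m⁴; J_CD = π(0.0589)⁴/32 = 1.18×10^-6 m⁴.
θ = (T/G)·Σ L_i/J_i = (1361/39.5×10⁹)·(0.490/8.22×10^-7 + 0.639/3.84×10^-6 + 0.650/1.18×10^-6) = 0.04521 rad.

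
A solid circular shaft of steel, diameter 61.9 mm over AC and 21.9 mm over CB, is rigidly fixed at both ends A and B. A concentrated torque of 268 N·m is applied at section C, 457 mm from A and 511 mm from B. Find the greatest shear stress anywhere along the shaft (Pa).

Compatibility: T_A·a/J_AC = T_B·b/J_CB with T_A + T_B = T₀.
J_AC = 1.44×10^-6 m⁴, J_CB = 2.26×10^-8 m⁴, so T_A = T₀·(J_AC/a)/((J_AC/a)+(J_CB/b)) = 264.3 N·m, T_B = 3.703 N·m.
τ in each portion: τ_AC = 5.68×10^6 Pa, τ_CB = 1.80×10^6 Pa; maximum is in AC.
τ_max = T_AC·r/J = 264.3·0.0309/1.44×10^-6 = 5.675×10^6 Pa.

5.68e6 Pa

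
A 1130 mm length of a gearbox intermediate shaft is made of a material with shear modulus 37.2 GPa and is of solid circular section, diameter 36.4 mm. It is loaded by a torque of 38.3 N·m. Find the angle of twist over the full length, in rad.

0.00675 rad

J = πd⁴/32 = π(0.0364)⁴/32 = 1.723×10^-7 m⁴.
θ = T·L/(G·J) = 38.30 × 1.13 / (37.2×10⁹ × 1.723×10^-7) = 6.750×10^-3 rad.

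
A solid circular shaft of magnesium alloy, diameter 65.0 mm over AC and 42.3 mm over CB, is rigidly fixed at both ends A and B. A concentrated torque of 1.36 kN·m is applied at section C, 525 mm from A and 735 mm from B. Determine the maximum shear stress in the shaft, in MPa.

Compatibility: T_A·a/J_AC = T_B·b/J_CB with T_A + T_B = T₀.
J_AC = 1.75×10^-6 m⁴, J_CB = 3.14×10^-7 m⁴, so T_A = T₀·(J_AC/a)/((J_AC/a)+(J_CB/b)) = 1206 N·m, T_B = 154.4 N·m.
τ in each portion: τ_AC = 2.24×10^7 Pa, τ_CB = 1.04×10^7 Pa; maximum is in AC.
τ_max = T_AC·r/J = 1206·0.0325/1.75×10^-6 = 2.236×10^7 Pa.

22.4 MPa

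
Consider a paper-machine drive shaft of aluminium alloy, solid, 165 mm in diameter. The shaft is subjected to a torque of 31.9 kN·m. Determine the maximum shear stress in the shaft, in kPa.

36200 kPa

J = πd⁴/32 = π(0.165)⁴/32 = 7.277×10^-5 m⁴.
τ_max = T·r/J = 31900 × 0.0825 / 7.277×10^-5 = 3.617×10^7 Pa.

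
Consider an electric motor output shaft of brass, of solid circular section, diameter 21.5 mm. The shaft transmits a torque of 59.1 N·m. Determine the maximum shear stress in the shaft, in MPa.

J = πd⁴/32 = π(0.0215)⁴/32 = 2.098×10^-8 m⁴.
τ_max = T·r/J = 59.10 × 0.0107 / 2.098×10^-8 = 3.029×10^7 Pa.

30.3 MPa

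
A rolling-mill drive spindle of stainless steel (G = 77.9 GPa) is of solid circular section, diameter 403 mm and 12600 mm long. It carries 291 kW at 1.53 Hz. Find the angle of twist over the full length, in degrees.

0.108°

ω = 2π·1.53 = 9.613 rad/s, so T = P/ω = 291×10³ / 9.613 = 30270 N·m.
J = πd⁴/32 = π(0.403)⁴/32 = 2.590×10^-3 m⁴.
θ = T·L/(G·J) = 30270 × 12.6 / (77.9×10⁹ × 2.590×10^-3) = 1.891×10^-3 rad.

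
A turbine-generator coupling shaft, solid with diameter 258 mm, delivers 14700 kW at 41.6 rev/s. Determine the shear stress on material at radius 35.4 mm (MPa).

ω = 2π·41.6 = 261.4 rad/s, so T = P/ω = 14700×10³ / 261.4 = 56240 N·m.
J = πd⁴/32 = π(0.258)⁴/32 = 4.350×10^-4 m⁴.
Shear stress varies linearly with radius: τ = T·r/J = 56240 × 0.0354 / 4.350×10^-4 = 4.577×10^6 Pa.

4.58 MPa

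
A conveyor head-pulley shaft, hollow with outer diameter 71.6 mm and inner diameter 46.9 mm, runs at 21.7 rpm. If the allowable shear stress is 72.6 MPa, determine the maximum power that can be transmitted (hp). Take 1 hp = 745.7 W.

J = π(d_o⁴ − d_i⁴)/32 = π(0.0716⁴ − 0.0469⁴)/32 = 2.105×10^-6 m⁴.
T_max = τ_allow·J/r = 7.26×10^7 × 2.105×10^-6 / 0.0358 = 4269 N·m.
ω = 2π·21.7/60 = 2.272 rad/s, so P_max = T_max·ω = 9701 W.

13.0 hp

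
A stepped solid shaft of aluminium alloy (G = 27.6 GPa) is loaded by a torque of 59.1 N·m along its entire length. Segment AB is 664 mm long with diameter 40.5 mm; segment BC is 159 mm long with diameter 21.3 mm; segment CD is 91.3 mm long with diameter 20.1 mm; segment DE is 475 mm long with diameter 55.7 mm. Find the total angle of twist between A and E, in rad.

J_AB = π(0.0405)⁴/32 = 2.64×10^-7 m⁴; J_BC = π(0.0213)⁴/32 = 2.02×10^-8 m⁴; J_CD = π(0.0201)⁴/32 = 1.60×10^-8 m⁴; J_DE = π(0.0557)⁴/32 = 9.45×10^-7 m⁴.
θ = (T/G)·Σ L_i/J_i = (59.10/27.6×10⁹)·(0.664/2.64×10^-7 + 0.159/2.02×10^-8 + 0.0913/1.60×10^-8 + 0.475/9.45×10^-7) = 0.03551 rad.

0.0355 rad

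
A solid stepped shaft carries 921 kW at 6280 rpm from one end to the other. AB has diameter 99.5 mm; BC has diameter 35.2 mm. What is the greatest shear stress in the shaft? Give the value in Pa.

1.64e8 Pa

ω = 2π·6280/60 = 657.6 rad/s, so T = P/ω = 921×10³ / 657.6 = 1400 N·m.
Under the same torque, τ_max = 16T/(πd³) is largest where d is smallest — segment BC (d = 35.2 mm).
τ_max = 16·1400/(π·(0.0352)³) = 1.635×10^8 Pa.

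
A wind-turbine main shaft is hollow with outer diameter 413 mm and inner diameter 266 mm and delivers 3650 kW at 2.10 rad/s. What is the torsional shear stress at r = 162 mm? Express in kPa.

119000 kPa

ω = 2.10 rad/s, so T = P/ω = 3650×10³ / 2.100 = 1.738e6 N·m.
J = π(d_o⁴ − d_i⁴)/32 = π(0.413⁴ − 0.266⁴)/32 = 2.365×10^-3 m⁴.
Shear stress varies linearly with radius: τ = T·r/J = 1.738e6 × 0.162 / 2.365×10^-3 = 1.191×10^8 Pa.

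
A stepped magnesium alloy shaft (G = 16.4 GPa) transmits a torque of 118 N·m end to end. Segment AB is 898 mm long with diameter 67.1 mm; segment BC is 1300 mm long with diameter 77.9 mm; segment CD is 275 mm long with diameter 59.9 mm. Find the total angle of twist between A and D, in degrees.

J_AB = π(0.0671)⁴/32 = 1.99×10^-6 m⁴; J_BC = π(0.0779)⁴/32 = 3.62×10^-6 m⁴; J_CD = π(0.0599)⁴/32 = 1.26×10^-6 m⁴.
θ = (T/G)·Σ L_i/J_i = (118.0/16.4×10⁹)·(0.898/1.99×10^-6 + 1.30/3.62×10^-6 + 0.275/1.26×10^-6) = 7.399×10^-3 rad.

0.424°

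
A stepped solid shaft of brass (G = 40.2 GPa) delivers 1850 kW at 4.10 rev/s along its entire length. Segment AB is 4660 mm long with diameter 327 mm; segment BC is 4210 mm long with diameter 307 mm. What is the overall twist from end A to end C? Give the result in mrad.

ω = 2π·4.10 = 25.76 rad/s, so T = P/ω = 1850×10³ / 25.76 = 71810 N·m.
J_AB = π(0.327)⁴/32 = 1.12×10^-3 m⁴; J_BC = π(0.307)⁴/32 = 8.72×10^-4 m⁴.
θ = (T/G)·Σ L_i/J_i = (71810/40.2×10⁹)·(4.66/1.12×10^-3 + 4.21/8.72×10^-4) = 0.01604 rad.

16.0 mrad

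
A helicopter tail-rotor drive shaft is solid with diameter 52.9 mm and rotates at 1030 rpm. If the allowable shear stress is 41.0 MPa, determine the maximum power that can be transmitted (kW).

J = πd⁴/32 = π(0.0529)⁴/32 = 7.688×10^-7 m⁴.
T_max = τ_allow·J/r = 4.10×10^7 × 7.688×10^-7 / 0.0264 = 1192 N·m.
ω = 2π·1030/60 = 107.9 rad/s, so P_max = T_max·ω = 1.285×10^5 W.

129 kW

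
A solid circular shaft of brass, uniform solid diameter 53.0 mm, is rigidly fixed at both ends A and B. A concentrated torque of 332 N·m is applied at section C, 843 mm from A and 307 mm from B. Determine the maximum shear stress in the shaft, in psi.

With uniform GJ and both ends fixed, compatibility θ_AC = θ_CB gives T_A·a = T_B·b, together with T_A + T_B = T₀.
T_A = T₀·b/(a+b) = 332.0·307/1150 = 88.63 N·m; T_B = 243.4 N·m.
τ in each portion: τ_AC = 3.03×10^6 Pa, τ_CB = 8.33×10^6 Pa; maximum is in CB.
τ_max = T_CB·r/J = 243.4·0.0265/7.75×10^-7 = 8.325×10^6 Pa.

1210 psi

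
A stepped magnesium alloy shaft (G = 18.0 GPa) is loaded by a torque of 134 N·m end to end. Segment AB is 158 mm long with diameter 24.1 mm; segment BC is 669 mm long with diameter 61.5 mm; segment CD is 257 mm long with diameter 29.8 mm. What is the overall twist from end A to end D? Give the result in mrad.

J_AB = π(0.0241)⁴/32 = 3.31×10^-8 m⁴; J_BC = π(0.0615)⁴/32 = 1.40×10^-6 m⁴; J_CD = π(0.0298)⁴/32 = 7.74×10^-8 m⁴.
θ = (T/G)·Σ L_i/J_i = (134.0/18.0×10⁹)·(0.158/3.31×10^-8 + 0.669/1.40×10^-6 + 0.257/7.74×10^-8) = 0.06377 rad.

63.8 mrad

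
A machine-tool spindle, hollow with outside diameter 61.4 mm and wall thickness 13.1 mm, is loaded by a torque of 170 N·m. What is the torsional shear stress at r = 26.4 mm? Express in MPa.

J = π(d_o⁴ − d_i⁴)/32 = π(0.0614⁴ − 0.0352⁴)/32 = 1.245×10^-6 m⁴.
Shear stress varies linearly with radius: τ = T·r/J = 170.0 × 0.0264 / 1.245×10^-6 = 3.606×10^6 Pa.

3.61 MPa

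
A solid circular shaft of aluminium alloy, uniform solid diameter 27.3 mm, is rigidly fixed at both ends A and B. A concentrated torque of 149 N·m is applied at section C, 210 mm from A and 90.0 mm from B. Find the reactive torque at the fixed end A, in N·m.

With uniform GJ and both ends fixed, compatibility θ_AC = θ_CB gives T_A·a = T_B·b, together with T_A + T_B = T₀.
T_A = T₀·b/(a+b) = 149.0·90.0/300.0 = 44.70 N·m; T_B = 104.3 N·m.

44.7 N·m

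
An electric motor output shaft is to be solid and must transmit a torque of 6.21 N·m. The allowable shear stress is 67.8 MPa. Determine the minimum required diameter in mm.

For a solid shaft τ_max = 16T/(πd³), so d = (16T/(π τ_allow))^(1/3) = (16·6.210/(π·6.78×10^7))^(1/3) = 0.007756 m.

7.76 mm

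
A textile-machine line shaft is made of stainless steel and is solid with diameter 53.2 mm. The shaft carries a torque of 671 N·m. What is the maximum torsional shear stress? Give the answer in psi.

J = πd⁴/32 = π(0.0532)⁴/32 = 7.864×10^-7 m⁴.
τ_max = T·r/J = 671.0 × 0.0266 / 7.864×10^-7 = 2.270×10^7 Pa.

3290 psi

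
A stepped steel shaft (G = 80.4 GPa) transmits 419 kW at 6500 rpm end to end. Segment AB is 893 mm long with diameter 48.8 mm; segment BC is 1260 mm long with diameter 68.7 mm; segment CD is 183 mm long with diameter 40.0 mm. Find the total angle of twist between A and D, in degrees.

1.28°

ω = 2π·6500/60 = 680.7 rad/s, so T = P/ω = 419×10³ / 680.7 = 615.6 N·m.
J_AB = π(0.0488)⁴/32 = 5.57×10^-7 m⁴; J_BC = π(0.0687)⁴/32 = 2.19×10^-6 m⁴; J_CD = π(0.0400)⁴/32 = 2.51×10^-7 m⁴.
θ = (T/G)·Σ L_i/J_i = (615.6/80.4×10⁹)·(0.893/5.57×10^-7 + 1.26/2.19×10^-6 + 0.183/2.51×10^-7) = 0.02227 rad.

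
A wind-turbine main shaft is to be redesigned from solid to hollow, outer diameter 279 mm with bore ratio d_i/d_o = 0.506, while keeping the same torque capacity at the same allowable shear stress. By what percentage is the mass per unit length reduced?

22.2 %

Equal τ_max and T ⇒ the solid shaft needs d_s³ = d_o³(1−k⁴), so d_s = 279·(1−0.506⁴)^(1/3) = 272.8 mm.
Area ratio A_h/A_s = d_o²(1−k²)/d_s² = (1−k²)/(1−k⁴)^(2/3) = 0.7784.
Mass saving = 1 − 0.7784 = 22.2 %.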